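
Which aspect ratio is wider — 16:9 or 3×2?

16:9

16:9 = 1.778 and 3×2 = 1.5; 1.778 > 1.5.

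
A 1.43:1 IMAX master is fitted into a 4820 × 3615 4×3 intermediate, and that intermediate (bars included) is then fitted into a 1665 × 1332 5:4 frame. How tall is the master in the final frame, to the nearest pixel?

Inside the 4820×3615 canvas the master is width-limited at 4820.00 × 3370.63.
Second fit — the 4×3 canvas into 1665×1332 spans the width: 1665.00 × 1248.75 (×0.3454 from 4820×3615).
So the master's height is 3370.63 × 0.3454 ≈ 1164.34.

1164 px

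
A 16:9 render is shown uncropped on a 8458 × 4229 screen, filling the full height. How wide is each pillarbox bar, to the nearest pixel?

470 px

The render is 4229 × 16/9 ≈ 7518.22 px wide.
Black = 8458 − 7518.22 = 939.78 px, or 469.89 per bar.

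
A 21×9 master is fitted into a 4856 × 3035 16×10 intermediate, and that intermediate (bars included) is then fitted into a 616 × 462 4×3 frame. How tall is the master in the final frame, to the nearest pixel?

264 px

Inside the 4856×3035 canvas the master is width-limited at 4856.00 × 2081.14.
Second fit — the 16×10 canvas into 616×462 spans the width: 616.00 × 385.00 (×0.1269 from 4856×3035).
Applying the same ×0.1269: 2081.14 → 264.00.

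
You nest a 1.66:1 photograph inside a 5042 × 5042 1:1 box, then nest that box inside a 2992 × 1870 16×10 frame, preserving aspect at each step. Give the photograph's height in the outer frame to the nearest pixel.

Inside the 5042×5042 canvas the photograph is width-limited at 5042.00 × 3037.35.
The 1:1 canvas is height-limited in 2992×1870, giving 1870.00 × 1870.00; scale factor 0.3709.
The photograph scales with it: height 3037.35 × 0.3709 ≈ 1126.51.

1127 px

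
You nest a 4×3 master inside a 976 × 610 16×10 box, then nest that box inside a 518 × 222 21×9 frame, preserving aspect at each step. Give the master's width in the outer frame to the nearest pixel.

296 px

4×3 in 976×610: fills the height, so the master is 813.33 × 610.00.
The 16×10 canvas is height-limited in 518×222, giving 355.20 × 222.00; scale factor 0.3639.
So the master's width is 813.33 × 0.3639 ≈ 296.00.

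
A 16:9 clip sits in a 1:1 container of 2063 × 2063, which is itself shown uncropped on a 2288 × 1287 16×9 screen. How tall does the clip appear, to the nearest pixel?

724 px

Inside the 2063×2063 canvas the clip is width-limited at 2063.00 × 1160.44.
1:1 in 2288×1287: fills the height, so the intermediate becomes 1287.00 × 1287.00 — a scale of ×0.6238.
The clip scales with it: height 1160.44 × 0.6238 ≈ 723.94.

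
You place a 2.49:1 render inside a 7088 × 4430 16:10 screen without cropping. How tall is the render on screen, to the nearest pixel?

2847 px

2.49:1 is wider than 16:10, so it spans the full width.
Content height = 7088 / 2.490 ≈ 2846.59 px.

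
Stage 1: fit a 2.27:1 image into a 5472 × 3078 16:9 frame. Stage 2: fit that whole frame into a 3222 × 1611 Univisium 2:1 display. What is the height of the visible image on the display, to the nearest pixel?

2.27:1 in 5472×3078: fills the width, so the image is 5472.00 × 2410.57.
16:9 in 3222×1611: fills the height, so the intermediate becomes 2864.00 × 1611.00 — a scale of ×0.5234.
The image scales with it: height 2410.57 × 0.5234 ≈ 1261.67.

1262 px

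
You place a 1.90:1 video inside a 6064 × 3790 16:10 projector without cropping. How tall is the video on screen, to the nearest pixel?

1.90:1 is wider than 16:10, so it spans the full width.
That makes the image 3191.58 px tall (6064 / 1.900).

3192 px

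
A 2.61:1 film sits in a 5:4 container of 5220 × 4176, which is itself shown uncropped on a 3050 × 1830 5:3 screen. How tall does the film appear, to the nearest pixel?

876 px

First fit — 2.61:1 into 5220×4176 spans the width: 5220.00 × 2000.00.
The 5:4 canvas is height-limited in 3050×1830, giving 2287.50 × 1830.00; scale factor 0.4382.
The film scales with it: height 2000.00 × 0.4382 ≈ 876.44.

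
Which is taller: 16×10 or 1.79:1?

16×10 = 1.6 and 1.79; 1.79 > 1.6. The smaller width-to-height ratio is the taller frame.

16×10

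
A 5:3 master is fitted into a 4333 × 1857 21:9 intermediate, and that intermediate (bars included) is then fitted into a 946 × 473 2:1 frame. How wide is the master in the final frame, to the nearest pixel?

676 px

5:3 in 4333×1857: fills the height, so the master is 3095.00 × 1857.00.
21:9 in 946×473: fills the width, so the intermediate becomes 946.00 × 405.43 — a scale of ×0.2183.
So the master's width is 3095.00 × 0.2183 ≈ 675.71.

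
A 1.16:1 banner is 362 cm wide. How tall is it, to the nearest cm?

362 / 1.160 = 312.07.

312 cm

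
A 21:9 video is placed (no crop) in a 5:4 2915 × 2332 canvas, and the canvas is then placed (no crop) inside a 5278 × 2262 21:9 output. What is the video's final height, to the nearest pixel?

Inside the 2915×2332 canvas the video is width-limited at 2915.00 × 1249.29.
5:4 in 5278×2262: fills the height, so the intermediate becomes 2827.50 × 2262.00 — a scale of ×0.9700.
The video scales with it: height 1249.29 × 0.9700 ≈ 1211.79.

1212 px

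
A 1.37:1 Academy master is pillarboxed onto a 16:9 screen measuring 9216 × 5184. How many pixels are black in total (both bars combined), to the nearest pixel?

10958561 pixels

1.37:1 Academy is narrower than 16:9, so it spans the full height.
That makes the image 7102.0800 px wide (5184 × 1.370).
9216 − 7102.0800 = 2113.9200 px of bars.
That's 2113.9200 × 5184 ≈ 10958561 black pixels.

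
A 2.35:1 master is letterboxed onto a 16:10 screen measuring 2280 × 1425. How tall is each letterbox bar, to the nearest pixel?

2.35:1 (2.350) > 16:10 (1.600), so the master fills the width.
The master is 2280 / 2.350 ≈ 970.21 px tall.
Black = 1425 − 970.21 = 454.79 px, or 227.39 per bar.

227 px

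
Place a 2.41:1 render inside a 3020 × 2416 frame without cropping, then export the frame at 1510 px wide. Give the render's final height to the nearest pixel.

Fitted into 3020×2416, the render spans the width; its height is 3020 / 2.410 ≈ 1253.11 px.
Resizing to 1510 px wide multiplies everything by 0.5000: 1253.11 → 626.56 px.

627 px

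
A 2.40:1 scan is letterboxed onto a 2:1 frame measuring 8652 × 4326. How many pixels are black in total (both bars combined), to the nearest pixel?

2.40:1 (2.400) > 2:1 (2.000), so the scan fills the width.
Content height = 8652 / 2.400 ≈ 3605.0000 px.
Leftover height: 4326 − 3605.0000 = 721.0000 px.
Bar area = 721.0000 × 8652 ≈ 6238092 px.

6238092 pixels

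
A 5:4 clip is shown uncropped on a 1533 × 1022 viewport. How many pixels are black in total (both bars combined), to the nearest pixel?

261121 pixels

5:4 is narrower than 3:2, so it spans the full height.
Content width = 1022 × 5/4 ≈ 1277.5000 px.
Leftover width: 1533 − 1277.5000 = 255.5000 px.
That's 255.5000 × 1022 ≈ 261121 black pixels.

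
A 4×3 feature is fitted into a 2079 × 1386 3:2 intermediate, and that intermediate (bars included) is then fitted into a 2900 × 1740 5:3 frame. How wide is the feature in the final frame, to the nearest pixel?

2320 px

Inside the 2079×1386 canvas the feature is height-limited at 1848.00 × 1386.00.
3:2 in 2900×1740: fills the height, so the intermediate becomes 2610.00 × 1740.00 — a scale of ×1.2554.
The feature scales with it: width 1848.00 × 1.2554 ≈ 2320.00.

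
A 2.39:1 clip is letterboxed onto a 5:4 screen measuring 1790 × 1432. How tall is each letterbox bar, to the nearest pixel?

342 px

2.39:1 (2.390) > 5:4 (1.250), so the clip fills the width.
The clip is 1790 / 2.390 ≈ 748.95 px tall.
Leftover height: 1432 − 748.95 = 683.05 px → 341.52 each side.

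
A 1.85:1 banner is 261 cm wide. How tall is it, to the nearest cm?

Height = 261 / 1.850 = 141.08.

141 cm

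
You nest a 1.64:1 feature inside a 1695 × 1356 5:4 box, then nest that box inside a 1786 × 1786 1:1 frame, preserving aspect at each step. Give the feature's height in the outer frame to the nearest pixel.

First fit — 1.64:1 into 1695×1356 spans the width: 1695.00 × 1033.54.
Second fit — the 5:4 canvas into 1786×1786 spans the width: 1786.00 × 1428.80 (×1.0537 from 1695×1356).
Applying the same ×1.0537: 1033.54 → 1089.02.

1089 px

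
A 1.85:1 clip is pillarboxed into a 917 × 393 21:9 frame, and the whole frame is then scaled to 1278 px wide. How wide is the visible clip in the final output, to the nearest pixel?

Fitted into 917×393, the clip spans the height; its width is 393 × 1.850 ≈ 727.05 px.
Scaling 917 → 1278 is ×1.3937, so the width becomes 727.05 × 1.3937 ≈ 1013.27 px.

1013 px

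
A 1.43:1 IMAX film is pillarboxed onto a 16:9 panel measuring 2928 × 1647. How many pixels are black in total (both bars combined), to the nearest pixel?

Since 1.430 < 1.778, the film is height-limited.
That makes the image 2355.2100 px wide (1647 × 1.430).
Leftover width: 2928 − 2355.2100 = 572.7900 px.
That's 572.7900 × 1647 ≈ 943385 black pixels.

943385 pixels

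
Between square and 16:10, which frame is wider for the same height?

16:10

square = 1 and 16:10 = 1.6; 1.6 > 1.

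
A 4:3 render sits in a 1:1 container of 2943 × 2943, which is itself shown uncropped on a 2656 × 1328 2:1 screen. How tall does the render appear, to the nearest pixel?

4:3 in 2943×2943: fills the width, so the render is 2943.00 × 2207.25.
1:1 in 2656×1328: fills the height, so the intermediate becomes 1328.00 × 1328.00 — a scale of ×0.4512.
So the render's height is 2207.25 × 0.4512 ≈ 996.00.

996 px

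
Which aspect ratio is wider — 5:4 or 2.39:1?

2.39:1

5:4 = 1.25 and 2.39; 2.39 > 1.25.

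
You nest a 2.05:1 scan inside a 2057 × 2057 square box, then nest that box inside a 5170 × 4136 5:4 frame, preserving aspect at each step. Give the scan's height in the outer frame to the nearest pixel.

2.05:1 in 2057×2057: fills the width, so the scan is 2057.00 × 1003.41.
Second fit — the square canvas into 5170×4136 spans the height: 4136.00 × 4136.00 (×2.0107 from 2057×2057).
Applying the same ×2.0107: 1003.41 → 2017.56.

2018 px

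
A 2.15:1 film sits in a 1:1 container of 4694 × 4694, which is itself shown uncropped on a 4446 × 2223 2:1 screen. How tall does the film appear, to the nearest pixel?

2.15:1 in 4694×4694: fills the width, so the film is 4694.00 × 2183.26.
1:1 in 4446×2223: fills the height, so the intermediate becomes 2223.00 × 2223.00 — a scale of ×0.4736.
So the film's height is 2183.26 × 0.4736 ≈ 1033.95.

1034 px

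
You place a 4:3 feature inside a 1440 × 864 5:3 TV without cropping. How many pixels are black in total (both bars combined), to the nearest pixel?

248832 pixels

4:3 (1.333) < 5:3 (1.667), so the feature fills the height.
Content width = 864 × 4/3 ≈ 1152.0000 px.
Leftover width: 1440 − 1152.0000 = 288.0000 px.
Bar area = 288.0000 × 864 ≈ 248832 px.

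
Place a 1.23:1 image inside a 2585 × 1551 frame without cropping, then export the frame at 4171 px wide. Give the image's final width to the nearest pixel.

At 2585×1551 the image is height-limited, so width = 1551 × 1.230 ≈ 1907.73 px.
The frame scales by 4171/2585 = 1.6135; 1907.73 × 1.6135 ≈ 3078.20 px.

3078 px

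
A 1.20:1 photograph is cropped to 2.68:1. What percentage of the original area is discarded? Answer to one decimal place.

55.2%

Going from 1.20:1 to 2.68:1 means cutting height while keeping width.
Fraction kept = (1.200)/(2.680) ≈ 44.78%, so 55.22% is lost.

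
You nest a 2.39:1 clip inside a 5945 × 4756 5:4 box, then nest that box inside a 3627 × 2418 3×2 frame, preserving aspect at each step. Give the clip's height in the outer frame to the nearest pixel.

First fit — 2.39:1 into 5945×4756 spans the width: 5945.00 × 2487.45.
Second fit — the 5:4 canvas into 3627×2418 spans the height: 3022.50 × 2418.00 (×0.5084 from 5945×4756).
The clip scales with it: height 2487.45 × 0.5084 ≈ 1264.64.

1265 px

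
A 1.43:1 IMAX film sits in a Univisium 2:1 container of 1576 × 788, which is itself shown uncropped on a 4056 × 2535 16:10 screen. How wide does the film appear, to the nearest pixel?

2900 px

1.43:1 IMAX in 1576×788: fills the height, so the film is 1126.84 × 788.00.
Second fit — the Univisium 2:1 canvas into 4056×2535 spans the width: 4056.00 × 2028.00 (×2.5736 from 1576×788).
So the film's width is 1126.84 × 2.5736 ≈ 2900.04.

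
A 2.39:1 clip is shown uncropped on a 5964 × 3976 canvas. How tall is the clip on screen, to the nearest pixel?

2.39:1 is wider than 3:2, so it spans the full width.
The clip is 5964 / 2.390 ≈ 2495.40 px tall.

2495 px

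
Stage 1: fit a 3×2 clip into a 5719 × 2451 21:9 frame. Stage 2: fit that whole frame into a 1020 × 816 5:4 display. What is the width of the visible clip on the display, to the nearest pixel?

656 px

3×2 in 5719×2451: fills the height, so the clip is 3676.50 × 2451.00.
Second fit — the 21:9 canvas into 1020×816 spans the width: 1020.00 × 437.14 (×0.1784 from 5719×2451).
Applying the same ×0.1784: 3676.50 → 655.71.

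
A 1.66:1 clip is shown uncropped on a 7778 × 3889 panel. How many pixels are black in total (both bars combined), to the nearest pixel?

5142269 pixels

1.66:1 (1.660) < 2:1 (2.000), so the clip fills the height.
The clip is 3889 × 1.660 ≈ 6455.7400 px wide.
Leftover width: 7778 − 6455.7400 = 1322.2600 px.
Across the 3889-px span: 1322.2600 × 3889 ≈ 5142269 px.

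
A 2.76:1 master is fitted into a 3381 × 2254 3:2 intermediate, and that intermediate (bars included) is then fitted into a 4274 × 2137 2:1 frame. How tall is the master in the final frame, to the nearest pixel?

2.76:1 in 3381×2254: fills the width, so the master is 3381.00 × 1225.00.
3:2 in 4274×2137: fills the height, so the intermediate becomes 3205.50 × 2137.00 — a scale of ×0.9481.
Applying the same ×0.9481: 1225.00 → 1161.41.

1161 px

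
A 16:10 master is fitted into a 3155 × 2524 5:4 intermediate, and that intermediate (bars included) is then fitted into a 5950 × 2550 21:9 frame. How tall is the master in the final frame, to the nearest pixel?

First fit — 16:10 into 3155×2524 spans the width: 3155.00 × 1971.88.
5:4 in 5950×2550: fills the height, so the intermediate becomes 3187.50 × 2550.00 — a scale of ×1.0103.
The master scales with it: height 1971.88 × 1.0103 ≈ 1992.19.

1992 px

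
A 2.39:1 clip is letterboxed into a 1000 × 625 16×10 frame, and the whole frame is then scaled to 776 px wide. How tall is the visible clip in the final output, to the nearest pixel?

In the 1000×625 frame the clip fills the width: height = 1000 / 2.390 ≈ 418.41 px.
The frame scales by 776/1000 = 0.7760; 418.41 × 0.7760 ≈ 324.69 px.

325 px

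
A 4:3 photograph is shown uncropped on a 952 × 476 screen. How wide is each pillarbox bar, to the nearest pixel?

159 px

4:3 is narrower than 2:1, so it spans the full height.
Content width = 476 × 4/3 ≈ 634.67 px.
Black = 952 − 634.67 = 317.33 px, or 158.67 per bar.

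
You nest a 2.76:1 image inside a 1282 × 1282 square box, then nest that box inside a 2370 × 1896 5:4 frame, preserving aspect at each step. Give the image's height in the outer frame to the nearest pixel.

Inside the 1282×1282 canvas the image is width-limited at 1282.00 × 464.49.
Second fit — the square canvas into 2370×1896 spans the height: 1896.00 × 1896.00 (×1.4789 from 1282×1282).
So the image's height is 464.49 × 1.4789 ≈ 686.96.

687 px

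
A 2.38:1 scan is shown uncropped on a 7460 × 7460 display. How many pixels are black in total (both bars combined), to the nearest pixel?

32268575 pixels

2.38:1 (2.380) > 1:1 (1.000), so the scan fills the width.
That makes the image 3134.4538 px tall (7460 / 2.380).
Black = 7460 − 3134.4538 = 4325.5462 px.
Across the 7460-px span: 4325.5462 × 7460 ≈ 32268575 px.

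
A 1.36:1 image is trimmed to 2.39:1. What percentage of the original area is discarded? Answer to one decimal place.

2.39:1 is wider than 1.36:1, so the crop keeps the full width and trims the height.
(1.360)/(2.390) ≈ 0.569 of the area survives, leaving 43.10% discarded.

43.1%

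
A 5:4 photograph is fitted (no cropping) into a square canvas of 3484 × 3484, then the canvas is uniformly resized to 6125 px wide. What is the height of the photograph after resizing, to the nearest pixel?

4900 px

In the 3484×3484 frame the photograph fills the width: height = 3484 × 4/5 ≈ 2787.20 px.
Scaling 3484 → 6125 is ×1.7580, so the height becomes 2787.20 × 1.7580 ≈ 4900.00 px.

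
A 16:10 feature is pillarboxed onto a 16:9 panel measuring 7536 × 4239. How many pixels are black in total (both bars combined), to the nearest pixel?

3194510 pixels

16:10 is narrower than 16:9, so it spans the full height.
That makes the image 6782.4000 px wide (4239 × 16/10).
Black = 7536 − 6782.4000 = 753.6000 px.
Across the 4239-px span: 753.6000 × 4239 ≈ 3194510 px.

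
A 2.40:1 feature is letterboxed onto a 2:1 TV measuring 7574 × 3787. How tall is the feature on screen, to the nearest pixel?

2.40:1 (2.400) > 2:1 (2.000), so the feature fills the width.
The feature is 7574 / 2.400 ≈ 3155.83 px tall.

3156 px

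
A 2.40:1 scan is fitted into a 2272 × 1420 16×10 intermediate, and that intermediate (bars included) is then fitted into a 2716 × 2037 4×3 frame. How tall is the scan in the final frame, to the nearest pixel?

2.40:1 in 2272×1420: fills the width, so the scan is 2272.00 × 946.67.
16×10 in 2716×2037: fills the width, so the intermediate becomes 2716.00 × 1697.50 — a scale of ×1.1954.
So the scan's height is 946.67 × 1.1954 ≈ 1131.67.

1132 px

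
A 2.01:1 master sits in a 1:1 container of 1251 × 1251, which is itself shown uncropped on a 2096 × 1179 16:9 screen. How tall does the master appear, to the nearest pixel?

Inside the 1251×1251 canvas the master is width-limited at 1251.00 × 622.39.
1:1 in 2096×1179: fills the height, so the intermediate becomes 1179.00 × 1179.00 — a scale of ×0.9424.
So the master's height is 622.39 × 0.9424 ≈ 586.57.

587 px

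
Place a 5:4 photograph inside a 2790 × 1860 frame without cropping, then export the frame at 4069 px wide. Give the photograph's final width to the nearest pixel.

At 2790×1860 the photograph is height-limited, so width = 1860 × 5/4 ≈ 2325.00 px.
Scaling 2790 → 4069 is ×1.4584, so the width becomes 2325.00 × 1.4584 ≈ 3390.83 px.

3391 px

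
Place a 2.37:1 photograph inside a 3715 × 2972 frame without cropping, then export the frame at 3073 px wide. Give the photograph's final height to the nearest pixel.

1297 px

At 3715×2972 the photograph is width-limited, so height = 3715 / 2.370 ≈ 1567.51 px.
Scaling 3715 → 3073 is ×0.8272, so the height becomes 1567.51 × 0.8272 ≈ 1296.62 px.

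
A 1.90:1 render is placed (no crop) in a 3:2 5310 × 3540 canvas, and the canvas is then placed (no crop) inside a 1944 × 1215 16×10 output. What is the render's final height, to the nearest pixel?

Inside the 5310×3540 canvas the render is width-limited at 5310.00 × 2794.74.
The 3:2 canvas is height-limited in 1944×1215, giving 1822.50 × 1215.00; scale factor 0.3432.
Applying the same ×0.3432: 2794.74 → 959.21.

959 px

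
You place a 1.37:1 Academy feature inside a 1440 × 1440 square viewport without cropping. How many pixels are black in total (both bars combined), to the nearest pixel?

560023 pixels

1.37:1 Academy (1.370) > square (1.000), so the feature fills the width.
That makes the image 1051.0949 px tall (1440 / 1.370).
1440 − 1051.0949 = 388.9051 px of bars.
That's 388.9051 × 1440 ≈ 560023 black pixels.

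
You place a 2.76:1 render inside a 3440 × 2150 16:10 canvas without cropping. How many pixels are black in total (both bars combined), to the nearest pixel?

Since 2.760 > 1.600, the render is width-limited.
Content height = 3440 / 2.760 ≈ 1246.3768 px.
Leftover height: 2150 − 1246.3768 = 903.6232 px.
Bar area = 903.6232 × 3440 ≈ 3108464 px.

3108464 pixels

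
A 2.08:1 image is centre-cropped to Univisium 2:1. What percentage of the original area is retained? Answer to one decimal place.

The height stays; only width is cut (since Univisium 2:1 is narrower than 2.08:1).
Fraction kept = (2.000)/(2.080) ≈ 96.15%.

96.2%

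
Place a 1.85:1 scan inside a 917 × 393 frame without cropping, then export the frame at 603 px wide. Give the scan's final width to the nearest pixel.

478 px

Fitted into 917×393, the scan spans the height; its width is 393 × 1.850 ≈ 727.05 px.
Scaling 917 → 603 is ×0.6576, so the width becomes 727.05 × 0.6576 ≈ 478.09 px.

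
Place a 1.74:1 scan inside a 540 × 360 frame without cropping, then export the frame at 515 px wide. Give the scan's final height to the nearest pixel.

At 540×360 the scan is width-limited, so height = 540 / 1.740 ≈ 310.34 px.
Scaling 540 → 515 is ×0.9537, so the height becomes 310.34 × 0.9537 ≈ 295.98 px.

296 px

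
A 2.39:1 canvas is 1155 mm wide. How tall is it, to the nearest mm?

Height = 1155 / 2.390 = 483.26.

483 mm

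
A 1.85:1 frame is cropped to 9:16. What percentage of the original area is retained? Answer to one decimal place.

30.4%

The height stays; only width is cut (since 9:16 is narrower than 1.85:1).
(0.562)/(1.850) ≈ 0.304 of the area survives.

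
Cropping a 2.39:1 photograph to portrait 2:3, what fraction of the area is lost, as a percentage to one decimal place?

72.1%

Going from 2.39:1 to portrait 2:3 means cutting width while keeping height.
(0.667)/(2.390) ≈ 0.279 of the area survives, leaving 72.11% discarded.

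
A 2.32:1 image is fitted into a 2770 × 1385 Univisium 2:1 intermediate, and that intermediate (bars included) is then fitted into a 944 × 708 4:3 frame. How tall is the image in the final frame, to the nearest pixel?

Inside the 2770×1385 canvas the image is width-limited at 2770.00 × 1193.97.
Second fit — the Univisium 2:1 canvas into 944×708 spans the width: 944.00 × 472.00 (×0.3408 from 2770×1385).
So the image's height is 1193.97 × 0.3408 ≈ 406.90.

407 px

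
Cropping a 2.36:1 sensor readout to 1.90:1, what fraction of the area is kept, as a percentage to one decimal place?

80.5%

1.90:1 is narrower than 2.36:1, so the crop keeps the full height and trims the width.
Area ratio = (1.900)/(2.360) = 80.51% retained.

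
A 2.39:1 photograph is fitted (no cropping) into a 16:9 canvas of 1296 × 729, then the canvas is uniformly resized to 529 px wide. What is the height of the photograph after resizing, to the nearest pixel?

221 px

At 1296×729 the photograph is width-limited, so height = 1296 / 2.390 ≈ 542.26 px.
Scaling 1296 → 529 is ×0.4082, so the height becomes 542.26 × 0.4082 ≈ 221.34 px.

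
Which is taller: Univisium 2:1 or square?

square

Univisium 2:1 = 2 and square = 1; 2 > 1. The smaller width-to-height ratio is the taller frame.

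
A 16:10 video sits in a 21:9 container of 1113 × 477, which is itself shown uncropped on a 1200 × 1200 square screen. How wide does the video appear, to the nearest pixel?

823 px

First fit — 16:10 into 1113×477 spans the height: 763.20 × 477.00.
21:9 in 1200×1200: fills the width, so the intermediate becomes 1200.00 × 514.29 — a scale of ×1.0782.
Applying the same ×1.0782: 763.20 → 822.86.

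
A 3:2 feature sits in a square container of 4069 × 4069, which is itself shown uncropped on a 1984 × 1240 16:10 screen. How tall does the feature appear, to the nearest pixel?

First fit — 3:2 into 4069×4069 spans the width: 4069.00 × 2712.67.
square in 1984×1240: fills the height, so the intermediate becomes 1240.00 × 1240.00 — a scale of ×0.3047.
Applying the same ×0.3047: 2712.67 → 826.67.

827 px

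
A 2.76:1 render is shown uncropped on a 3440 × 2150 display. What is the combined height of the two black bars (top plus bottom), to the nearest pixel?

2.76:1 (2.760) > 16:10 (1.600), so the render fills the width.
Content height = 3440 / 2.760 ≈ 1246.38 px.
Black = 2150 − 1246.38 = 903.62 px.

904 px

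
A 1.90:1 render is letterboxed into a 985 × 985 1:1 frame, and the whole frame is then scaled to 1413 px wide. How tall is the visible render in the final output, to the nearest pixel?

In the 985×985 frame the render fills the width: height = 985 / 1.900 ≈ 518.42 px.
The frame scales by 1413/985 = 1.4345; 518.42 × 1.4345 ≈ 743.68 px.

744 px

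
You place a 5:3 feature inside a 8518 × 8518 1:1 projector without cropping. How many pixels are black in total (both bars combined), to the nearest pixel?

Since 1.667 > 1.000, the feature is width-limited.
The feature is 8518 × 3/5 ≈ 5110.8000 px tall.
8518 − 5110.8000 = 3407.2000 px of bars.
Across the 8518-px span: 3407.2000 × 8518 ≈ 29022530 px.

29022530 pixels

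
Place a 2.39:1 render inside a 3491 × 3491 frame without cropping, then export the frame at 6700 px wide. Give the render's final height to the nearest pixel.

2803 px

At 3491×3491 the render is width-limited, so height = 3491 / 2.390 ≈ 1460.67 px.
Scaling 3491 → 6700 is ×1.9192, so the height becomes 1460.67 × 1.9192 ≈ 2803.35 px.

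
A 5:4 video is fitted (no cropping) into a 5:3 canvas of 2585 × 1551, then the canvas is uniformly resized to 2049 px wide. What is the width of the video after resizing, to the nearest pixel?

1537 px

Fitted into 2585×1551, the video spans the height; its width is 1551 × 5/4 ≈ 1938.75 px.
The frame scales by 2049/2585 = 0.7926; 1938.75 × 0.7926 ≈ 1536.75 px.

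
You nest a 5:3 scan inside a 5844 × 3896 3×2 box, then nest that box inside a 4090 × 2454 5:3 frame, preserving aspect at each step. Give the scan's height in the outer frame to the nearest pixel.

2209 px

Inside the 5844×3896 canvas the scan is width-limited at 5844.00 × 3506.40.
3×2 in 4090×2454: fills the height, so the intermediate becomes 3681.00 × 2454.00 — a scale of ×0.6299.
The scan scales with it: height 3506.40 × 0.6299 ≈ 2208.60.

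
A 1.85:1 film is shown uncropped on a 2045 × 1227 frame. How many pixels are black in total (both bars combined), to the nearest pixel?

248661 pixels

1.85:1 (1.850) > 5:3 (1.667), so the film fills the width.
The film is 2045 / 1.850 ≈ 1105.4054 px tall.
1227 − 1105.4054 = 121.5946 px of bars.
That's 121.5946 × 2045 ≈ 248661 black pixels.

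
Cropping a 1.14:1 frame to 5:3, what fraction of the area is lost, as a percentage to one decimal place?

The width stays; only height is cut (since 5:3 is wider than 1.14:1).
Area ratio = (1.140)/(1.667) = 68.40%; the remaining 31.60% is cropped out.

31.6%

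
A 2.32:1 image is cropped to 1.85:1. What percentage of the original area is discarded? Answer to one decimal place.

20.3%

1.85:1 is narrower than 2.32:1, so the crop keeps the full height and trims the width.
Area ratio = (1.850)/(2.320) = 79.74%; the remaining 20.26% is cropped out.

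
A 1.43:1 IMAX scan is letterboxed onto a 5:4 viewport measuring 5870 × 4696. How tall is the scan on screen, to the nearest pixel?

1.43:1 IMAX is wider than 5:4, so it spans the full width.
Content height = 5870 / 1.430 ≈ 4104.90 px.

4105 px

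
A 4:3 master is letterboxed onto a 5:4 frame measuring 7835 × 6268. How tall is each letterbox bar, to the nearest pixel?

196 px

4:3 is wider than 5:4, so it spans the full width.
That makes the image 5876.25 px tall (7835 × 3/4).
Leftover height: 6268 − 5876.25 = 391.75 px → 195.88 each side.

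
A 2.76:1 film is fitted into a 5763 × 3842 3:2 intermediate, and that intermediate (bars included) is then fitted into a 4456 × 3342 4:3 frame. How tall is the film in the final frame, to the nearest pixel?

2.76:1 in 5763×3842: fills the width, so the film is 5763.00 × 2088.04.
The 3:2 canvas is width-limited in 4456×3342, giving 4456.00 × 2970.67; scale factor 0.7732.
Applying the same ×0.7732: 2088.04 → 1614.49.

1614 px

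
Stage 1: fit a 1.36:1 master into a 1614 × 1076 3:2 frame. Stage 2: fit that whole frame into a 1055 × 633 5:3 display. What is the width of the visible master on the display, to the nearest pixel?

861 px

First fit — 1.36:1 into 1614×1076 spans the height: 1463.36 × 1076.00.
3:2 in 1055×633: fills the height, so the intermediate becomes 949.50 × 633.00 — a scale of ×0.5883.
The master scales with it: width 1463.36 × 0.5883 ≈ 860.88.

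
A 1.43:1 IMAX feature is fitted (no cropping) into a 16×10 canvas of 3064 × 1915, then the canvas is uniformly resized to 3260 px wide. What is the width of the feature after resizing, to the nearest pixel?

At 3064×1915 the feature is height-limited, so width = 1915 × 1.430 ≈ 2738.45 px.
The frame scales by 3260/3064 = 1.0640; 2738.45 × 1.0640 ≈ 2913.62 px.

2914 px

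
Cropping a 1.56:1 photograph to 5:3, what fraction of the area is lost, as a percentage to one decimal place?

Going from 1.56:1 to 5:3 means cutting height while keeping width.
(1.560)/(1.667) ≈ 0.936 of the area survives, leaving 6.40% discarded.

6.4%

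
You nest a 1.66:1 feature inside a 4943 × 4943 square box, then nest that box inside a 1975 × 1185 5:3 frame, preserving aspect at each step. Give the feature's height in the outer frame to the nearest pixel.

1.66:1 in 4943×4943: fills the width, so the feature is 4943.00 × 2977.71.
The square canvas is height-limited in 1975×1185, giving 1185.00 × 1185.00; scale factor 0.2397.
Applying the same ×0.2397: 2977.71 → 713.86.

714 px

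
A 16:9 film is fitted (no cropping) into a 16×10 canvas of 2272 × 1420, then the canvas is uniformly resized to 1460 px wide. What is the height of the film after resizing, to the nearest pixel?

821 px

Fitted into 2272×1420, the film spans the width; its height is 2272 × 9/16 ≈ 1278.00 px.
The frame scales by 1460/2272 = 0.6426; 1278.00 × 0.6426 ≈ 821.25 px.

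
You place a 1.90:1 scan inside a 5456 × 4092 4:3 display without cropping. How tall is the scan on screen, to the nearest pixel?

2872 px

1.90:1 is wider than 4:3, so it spans the full width.
The scan is 5456 / 1.900 ≈ 2871.58 px tall.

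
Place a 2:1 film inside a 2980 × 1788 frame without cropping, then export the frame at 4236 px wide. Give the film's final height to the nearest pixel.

2118 px

Fitted into 2980×1788, the film spans the width; its height is 2980 × 1/2 ≈ 1490.00 px.
The frame scales by 4236/2980 = 1.4215; 1490.00 × 1.4215 ≈ 2118.00 px.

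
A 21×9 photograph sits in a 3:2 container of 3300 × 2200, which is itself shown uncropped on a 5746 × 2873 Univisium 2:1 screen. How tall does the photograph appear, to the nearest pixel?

1847 px

Inside the 3300×2200 canvas the photograph is width-limited at 3300.00 × 1414.29.
Second fit — the 3:2 canvas into 5746×2873 spans the height: 4309.50 × 2873.00 (×1.3059 from 3300×2200).
Applying the same ×1.3059: 1414.29 → 1846.93.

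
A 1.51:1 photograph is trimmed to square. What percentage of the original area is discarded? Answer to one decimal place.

The height stays; only width is cut (since square is narrower than 1.51:1).
Fraction kept = (1.000)/(1.510) ≈ 66.23%, so 33.77% is lost.

33.8%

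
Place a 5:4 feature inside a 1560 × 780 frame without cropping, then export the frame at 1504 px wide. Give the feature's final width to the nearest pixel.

940 px

Fitted into 1560×780, the feature spans the height; its width is 780 × 5/4 ≈ 975.00 px.
The frame scales by 1504/1560 = 0.9641; 975.00 × 0.9641 ≈ 940.00 px.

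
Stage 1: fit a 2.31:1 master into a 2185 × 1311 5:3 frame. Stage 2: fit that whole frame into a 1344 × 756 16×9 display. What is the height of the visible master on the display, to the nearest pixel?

2.31:1 in 2185×1311: fills the width, so the master is 2185.00 × 945.89.
5:3 in 1344×756: fills the height, so the intermediate becomes 1260.00 × 756.00 — a scale of ×0.5767.
The master scales with it: height 945.89 × 0.5767 ≈ 545.45.

545 px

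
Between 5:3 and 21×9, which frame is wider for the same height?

21×9

5:3 = 1.667 and 21×9 = 2.333; 2.333 > 1.667.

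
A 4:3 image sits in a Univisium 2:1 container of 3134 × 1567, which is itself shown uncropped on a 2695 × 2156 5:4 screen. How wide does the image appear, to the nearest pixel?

1797 px

First fit — 4:3 into 3134×1567 spans the height: 2089.33 × 1567.00.
Second fit — the Univisium 2:1 canvas into 2695×2156 spans the width: 2695.00 × 1347.50 (×0.8599 from 3134×1567).
Applying the same ×0.8599: 2089.33 → 1796.67.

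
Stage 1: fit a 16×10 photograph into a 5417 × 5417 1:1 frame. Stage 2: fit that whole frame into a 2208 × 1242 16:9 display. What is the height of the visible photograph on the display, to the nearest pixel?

776 px

Inside the 5417×5417 canvas the photograph is width-limited at 5417.00 × 3385.62.
Second fit — the 1:1 canvas into 2208×1242 spans the height: 1242.00 × 1242.00 (×0.2293 from 5417×5417).
The photograph scales with it: height 3385.62 × 0.2293 ≈ 776.25.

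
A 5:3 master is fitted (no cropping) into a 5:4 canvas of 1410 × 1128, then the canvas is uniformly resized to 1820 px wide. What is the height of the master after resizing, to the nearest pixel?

In the 1410×1128 frame the master fills the width: height = 1410 × 3/5 ≈ 846.00 px.
Resizing to 1820 px wide multiplies everything by 1.2908: 846.00 → 1092.00 px.

1092 px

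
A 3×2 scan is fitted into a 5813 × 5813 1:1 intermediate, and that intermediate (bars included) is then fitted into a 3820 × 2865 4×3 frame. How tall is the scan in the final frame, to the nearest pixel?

3×2 in 5813×5813: fills the width, so the scan is 5813.00 × 3875.33.
The 1:1 canvas is height-limited in 3820×2865, giving 2865.00 × 2865.00; scale factor 0.4929.
The scan scales with it: height 3875.33 × 0.4929 ≈ 1910.00.

1910 px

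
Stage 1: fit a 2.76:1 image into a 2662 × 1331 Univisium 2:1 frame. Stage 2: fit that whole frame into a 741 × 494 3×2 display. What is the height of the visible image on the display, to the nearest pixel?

First fit — 2.76:1 into 2662×1331 spans the width: 2662.00 × 964.49.
The Univisium 2:1 canvas is width-limited in 741×494, giving 741.00 × 370.50; scale factor 0.2784.
So the image's height is 964.49 × 0.2784 ≈ 268.48.

268 px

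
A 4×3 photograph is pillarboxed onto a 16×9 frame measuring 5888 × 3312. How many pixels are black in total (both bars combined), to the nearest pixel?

4875264 pixels

4×3 (1.333) < 16×9 (1.778), so the photograph fills the height.
Content width = 3312 × 4/3 ≈ 4416.0000 px.
5888 − 4416.0000 = 1472.0000 px of bars.
That's 1472.0000 × 3312 ≈ 4875264 black pixels.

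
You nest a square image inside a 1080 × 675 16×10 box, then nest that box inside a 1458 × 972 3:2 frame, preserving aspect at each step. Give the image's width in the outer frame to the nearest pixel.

Inside the 1080×675 canvas the image is height-limited at 675.00 × 675.00.
The 16×10 canvas is width-limited in 1458×972, giving 1458.00 × 911.25; scale factor 1.3500.
So the image's width is 675.00 × 1.3500 ≈ 911.25.

911 px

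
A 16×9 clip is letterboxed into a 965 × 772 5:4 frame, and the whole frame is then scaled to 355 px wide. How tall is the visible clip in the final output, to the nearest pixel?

Fitted into 965×772, the clip spans the width; its height is 965 × 9/16 ≈ 542.81 px.
The frame scales by 355/965 = 0.3679; 542.81 × 0.3679 ≈ 199.69 px.

200 px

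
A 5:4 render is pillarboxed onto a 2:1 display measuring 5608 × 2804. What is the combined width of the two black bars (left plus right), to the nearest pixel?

5:4 is narrower than 2:1, so it spans the full height.
Content width = 2804 × 5/4 ≈ 3505.00 px.
5608 − 3505.00 = 2103.00 px of bars.

2103 px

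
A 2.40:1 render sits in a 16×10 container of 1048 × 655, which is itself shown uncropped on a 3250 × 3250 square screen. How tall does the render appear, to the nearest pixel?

1354 px

2.40:1 in 1048×655: fills the width, so the render is 1048.00 × 436.67.
16×10 in 3250×3250: fills the width, so the intermediate becomes 3250.00 × 2031.25 — a scale of ×3.1011.
So the render's height is 436.67 × 3.1011 ≈ 1354.17.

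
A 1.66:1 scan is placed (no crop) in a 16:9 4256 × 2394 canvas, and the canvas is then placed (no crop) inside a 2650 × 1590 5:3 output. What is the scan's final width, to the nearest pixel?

2474 px

1.66:1 in 4256×2394: fills the height, so the scan is 3974.04 × 2394.00.
Second fit — the 16:9 canvas into 2650×1590 spans the width: 2650.00 × 1490.62 (×0.6227 from 4256×2394).
So the scan's width is 3974.04 × 0.6227 ≈ 2474.44.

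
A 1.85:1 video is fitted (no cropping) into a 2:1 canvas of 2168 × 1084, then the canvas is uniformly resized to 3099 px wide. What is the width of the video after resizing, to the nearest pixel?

Fitted into 2168×1084, the video spans the height; its width is 1084 × 1.850 ≈ 2005.40 px.
The frame scales by 3099/2168 = 1.4294; 2005.40 × 1.4294 ≈ 2866.57 px.

2867 px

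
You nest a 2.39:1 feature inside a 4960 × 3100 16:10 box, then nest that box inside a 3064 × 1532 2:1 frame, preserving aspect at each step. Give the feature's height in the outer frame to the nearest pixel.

1026 px

First fit — 2.39:1 into 4960×3100 spans the width: 4960.00 × 2075.31.
16:10 in 3064×1532: fills the height, so the intermediate becomes 2451.20 × 1532.00 — a scale of ×0.4942.
Applying the same ×0.4942: 2075.31 → 1025.61.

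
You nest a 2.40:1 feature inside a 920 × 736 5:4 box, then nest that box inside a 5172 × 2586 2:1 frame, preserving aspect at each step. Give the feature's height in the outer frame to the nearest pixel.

2.40:1 in 920×736: fills the width, so the feature is 920.00 × 383.33.
Second fit — the 5:4 canvas into 5172×2586 spans the height: 3232.50 × 2586.00 (×3.5136 from 920×736).
The feature scales with it: height 383.33 × 3.5136 ≈ 1346.88.

1347 px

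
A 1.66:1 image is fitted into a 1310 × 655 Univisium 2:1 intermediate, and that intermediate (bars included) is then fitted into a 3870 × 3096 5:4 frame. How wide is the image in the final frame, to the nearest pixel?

1.66:1 in 1310×655: fills the height, so the image is 1087.30 × 655.00.
The Univisium 2:1 canvas is width-limited in 3870×3096, giving 3870.00 × 1935.00; scale factor 2.9542.
Applying the same ×2.9542: 1087.30 → 3212.10.

3212 px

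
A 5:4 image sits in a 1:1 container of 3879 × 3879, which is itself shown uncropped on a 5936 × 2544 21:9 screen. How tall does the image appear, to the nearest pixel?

First fit — 5:4 into 3879×3879 spans the width: 3879.00 × 3103.20.
The 1:1 canvas is height-limited in 5936×2544, giving 2544.00 × 2544.00; scale factor 0.6558.
So the image's height is 3103.20 × 0.6558 ≈ 2035.20.

2035 px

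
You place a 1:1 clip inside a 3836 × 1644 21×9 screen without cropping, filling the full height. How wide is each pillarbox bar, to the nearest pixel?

1096 px

The clip is 1644 × 1/1 ≈ 1644.00 px wide.
Black = 3836 − 1644.00 = 2192.00 px, or 1096.00 per bar.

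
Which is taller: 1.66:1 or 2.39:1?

1.66:1

1.66 and 2.39; 2.39 > 1.66. The smaller width-to-height ratio is the taller frame.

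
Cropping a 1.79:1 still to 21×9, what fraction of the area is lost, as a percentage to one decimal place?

23.3%

Going from 1.79:1 to 21×9 means cutting height while keeping width.
Area ratio = (1.790)/(2.333) = 76.71%; the remaining 23.29% is cropped out.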